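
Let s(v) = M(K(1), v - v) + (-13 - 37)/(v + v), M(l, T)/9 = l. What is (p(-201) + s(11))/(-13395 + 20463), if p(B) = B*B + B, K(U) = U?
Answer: 221137/38874 ≈ 5.6886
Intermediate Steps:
M(l, T) = 9*l
p(B) = B + B² (p(B) = B² + B = B + B²)
s(v) = 9 - 25/v (s(v) = 9*1 + (-13 - 37)/(v + v) = 9 - 50*1/(2*v) = 9 - 25/v)
(p(-201) + s(11))/(-13395 + 20463) = (-201*(1 - 201) + (9 - 25/11))/(-13395 + 20463) = (-201*(-200) + (9 - 25*1/11))/7068 = (40200 + (9 - 25/11))*(1/7068) = (40200 + 74/11)*(1/7068) = (442274/11)*(1/7068) = 221137/38874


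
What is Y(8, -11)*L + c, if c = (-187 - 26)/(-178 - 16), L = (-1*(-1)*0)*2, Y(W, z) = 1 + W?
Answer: 213/194 ≈ 1.0979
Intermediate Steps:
L = 0 (L = (1*0)*2 = 0*2 = 0)
c = 213/194 (c = -213/(-194) = -213*(-1/194) = 213/194 ≈ 1.0979)
Y(8, -11)*L + c = (1 + 8)*0 + 213/194 = 9*0 + 213/194 = 0 + 213/194 = 213/194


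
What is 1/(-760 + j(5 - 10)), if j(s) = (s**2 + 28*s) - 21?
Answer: -1/896 ≈ -0.0011161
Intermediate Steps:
j(s) = -21 + s**2 + 28*s
1/(-760 + j(5 - 10)) = 1/(-760 + (-21 + (5 - 10)**2 + 28*(5 - 10))) = 1/(-760 + (-21 + (-5)**2 + 28*(-5))) = 1/(-760 + (-21 + 25 - 140)) = 1/(-760 - 136) = 1/(-896) = -1/896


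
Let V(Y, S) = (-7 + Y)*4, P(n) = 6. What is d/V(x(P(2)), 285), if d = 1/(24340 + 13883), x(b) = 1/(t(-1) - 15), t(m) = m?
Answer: -4/4319199 ≈ -9.2610e-7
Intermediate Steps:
x(b) = -1/16 (x(b) = 1/(-1 - 15) = 1/(-16) = -1/16)
d = 1/38223 ≈ 2.6162e-5
V(Y, S) = -28 + 4*Y
d/V(x(P(2)), 285) = 1/(38223*(-28 + 4*(-1/16))) = 1/(38223*(-28 - 1/4)) = 1/(38223*(-113/4)) = (1/38223)*(-4/113) = -4/4319199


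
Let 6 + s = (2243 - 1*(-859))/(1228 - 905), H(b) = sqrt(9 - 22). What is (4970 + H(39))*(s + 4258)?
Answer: 6841195060/323 + 1376498*I*sqrt(13)/323 ≈ 2.118e+7 + 15365.0*I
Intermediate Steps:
H(b) = I*sqrt(13) (H(b) = sqrt(-13) = I*sqrt(13))
s = 1164/323 (s = -6 + (2243 - 1*(-859))/(1228 - 905) = -6 + (2243 + 859)/323 = -6 + 3102*(1/323) = -6 + 3102/323 = 1164/323 ≈ 3.6037)
(4970 + H(39))*(s + 4258) = (4970 + I*sqrt(13))*(1164/323 + 4258) = (4970 + I*sqrt(13))*(1376498/323) = 6841195060/323 + 1376498*I*sqrt(13)/323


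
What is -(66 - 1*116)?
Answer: 50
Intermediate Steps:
-(66 - 1*116) = -(66 - 116) = -1*(-50) = 50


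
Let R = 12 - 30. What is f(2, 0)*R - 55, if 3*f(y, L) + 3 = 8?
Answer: -85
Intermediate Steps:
R = -18
f(y, L) = 5/3 (f(y, L) = -1 + (⅓)*8 = -1 + 8/3 = 5/3)
f(2, 0)*R - 55 = (5/3)*(-18) - 55 = -30 - 55 = -85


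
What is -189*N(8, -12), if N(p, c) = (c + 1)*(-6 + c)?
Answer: -37422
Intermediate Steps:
N(p, c) = (1 + c)*(-6 + c)
-189*N(8, -12) = -189*(-6 + (-12)² - 5*(-12)) = -189*(-6 + 144 + 60) = -189*198 = -37422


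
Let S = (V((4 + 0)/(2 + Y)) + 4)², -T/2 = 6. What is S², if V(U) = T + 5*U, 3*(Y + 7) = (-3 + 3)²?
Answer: 20736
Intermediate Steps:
T = -12 (T = -2*6 = -12)
Y = -7 (Y = -7 + (-3 + 3)²/3 = -7 + (⅓)*0² = -7 + (⅓)*0 = -7 + 0 = -7)
V(U) = -12 + 5*U
S = 144 (S = ((-12 + 5*((4 + 0)/(2 - 7))) + 4)² = ((-12 + 5*(4/(-5))) + 4)² = ((-12 + 5*(4*(-⅕))) + 4)² = ((-12 + 5*(-⅘)) + 4)² = ((-12 - 4) + 4)² = (-16 + 4)² = (-12)² = 144)
S² = 144² = 20736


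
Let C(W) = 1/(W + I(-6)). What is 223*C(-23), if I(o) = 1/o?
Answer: -1338/139 ≈ -9.6259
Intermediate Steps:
C(W) = 1/(-1/6 + W) (C(W) = 1/(W + 1/(-6)) = 1/(W - 1/6) = 1/(-1/6 + W))
223*C(-23) = 223*(6/(-1 + 6*(-23))) = 223*(6/(-1 - 138)) = 223*(6/(-139)) = 223*(6*(-1/139)) = 223*(-6/139) = -1338/139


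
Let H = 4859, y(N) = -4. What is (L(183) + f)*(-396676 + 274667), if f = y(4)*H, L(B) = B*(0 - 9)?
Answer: 2572315747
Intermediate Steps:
L(B) = -9*B (L(B) = B*(-9) = -9*B)
f = -19436 (f = -4*4859 = -19436)
(L(183) + f)*(-396676 + 274667) = (-9*183 - 19436)*(-396676 + 274667) = (-1647 - 19436)*(-122009) = -21083*(-122009) = 2572315747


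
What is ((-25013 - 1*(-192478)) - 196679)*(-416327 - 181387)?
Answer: 17461616796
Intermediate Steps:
((-25013 - 1*(-192478)) - 196679)*(-416327 - 181387) = ((-25013 + 192478) - 196679)*(-597714) = (167465 - 196679)*(-597714) = -29214*(-597714) = 17461616796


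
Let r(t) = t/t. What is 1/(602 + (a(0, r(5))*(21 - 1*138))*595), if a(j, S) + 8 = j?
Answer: 1/557522 ≈ 1.7937e-6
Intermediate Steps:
r(t) = 1
a(j, S) = -8 + j
1/(602 + (a(0, r(5))*(21 - 1*138))*595) = 1/(602 + ((-8 + 0)*(21 - 1*138))*595) = 1/(602 - 8*(21 - 138)*595) = 1/(602 - 8*(-117)*595) = 1/(602 + 936*595) = 1/(602 + 556920) = 1/557522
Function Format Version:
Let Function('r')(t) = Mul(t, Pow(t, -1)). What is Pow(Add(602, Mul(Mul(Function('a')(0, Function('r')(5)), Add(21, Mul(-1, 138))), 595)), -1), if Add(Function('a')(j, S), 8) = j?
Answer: Rational(1, 557522) ≈ 1.7937e-6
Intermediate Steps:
Function('r')(t) = 1
Function('a')(j, S) = Add(-8, j)
Pow(Add(602, Mul(Mul(Function('a')(0, Function('r')(5)), Add(21, Mul(-1, 138))), 595)), -1) = Pow(Add(602, Mul(Mul(Add(-8, 0), Add(21, Mul(-1, 138))), 595)), -1) = Pow(Add(602, Mul(Mul(-8, Add(21, -138)), 595)), -1) = Pow(Add(602, Mul(Mul(-8, -117), 595)), -1) = Pow(Add(602, Mul(936, 595)), -1) = Pow(Add(602, 556920), -1) = Pow(557522, -1) = Rational(1, 557522)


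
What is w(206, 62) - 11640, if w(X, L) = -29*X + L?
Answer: -17552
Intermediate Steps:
w(X, L) = L - 29*X
w(206, 62) - 11640 = (62 - 29*206) - 11640 = (62 - 5974) - 11640 = -5912 - 11640 = -17552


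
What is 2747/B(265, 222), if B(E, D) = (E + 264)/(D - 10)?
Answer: 582364/529 ≈ 1100.9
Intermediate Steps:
B(E, D) = (264 + E)/(-10 + D)
2747/B(265, 222) = 2747/(((264 + 265)/(-10 + 222))) = 2747/((529/212)) = 2747/(((1/212)*529)) = 2747/(529/212) = 2747*(212/529) = 582364/529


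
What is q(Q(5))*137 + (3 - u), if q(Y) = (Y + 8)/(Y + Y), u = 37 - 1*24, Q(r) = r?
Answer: 1681/10 ≈ 168.10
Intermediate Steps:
u = 13 (u = 37 - 24 = 13)
q(Y) = (8 + Y)/(2*Y) (q(Y) = (8 + Y)/((2*Y)) = (8 + Y)*(1/(2*Y)) = (8 + Y)/(2*Y))
q(Q(5))*137 + (3 - u) = ((½)*(8 + 5)/5)*137 + (3 - 1*13) = ((½)*(⅕)*13)*137 + (3 - 13) = (13/10)*137 - 10 = 1781/10 - 10 = 1681/10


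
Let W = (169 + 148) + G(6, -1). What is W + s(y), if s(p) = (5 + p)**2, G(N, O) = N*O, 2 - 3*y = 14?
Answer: 312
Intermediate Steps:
y = -4 (y = 2/3 - 1/3*14 = 2/3 - 14/3 = -4)
W = 311 (W = (169 + 148) + 6*(-1) = 317 - 6 = 311)
W + s(y) = 311 + (5 - 4)**2 = 311 + 1**2 = 311 + 1 = 312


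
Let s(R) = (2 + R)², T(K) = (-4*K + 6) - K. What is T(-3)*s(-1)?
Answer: 21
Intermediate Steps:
T(K) = 6 - 5*K (T(K) = (6 - 4*K) - K = 6 - 5*K)
T(-3)*s(-1) = (6 - 5*(-3))*(2 - 1)² = (6 + 15)*1² = 21*1 = 21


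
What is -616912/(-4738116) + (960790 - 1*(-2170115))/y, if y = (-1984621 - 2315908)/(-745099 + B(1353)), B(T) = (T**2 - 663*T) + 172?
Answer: -699609777777376423/5094101315841 ≈ -1.3734e+5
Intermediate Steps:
B(T) = 172 + T**2 - 663*T
y = -4300529/188643 (y = (-1984621 - 2315908)/(-745099 + (172 + 1353**2 - 663*1353)) = -4300529/(-745099 + (172 + 1830609 - 897039)) = -4300529/(-745099 + 933742) = -4300529/188643 ≈ -22.797)
-616912/(-4738116) + (960790 - 1*(-2170115))/y = -616912/(-4738116) + (960790 - 1*(-2170115))/(-4300529/188643) = -616912*(-1/4738116) + (960790 + 2170115)*(-188643/4300529) = 154228/1184529 + 3130905*(-188643/4300529) = 154228/1184529 - 590623311915/4300529 = -699609777777376423/5094101315841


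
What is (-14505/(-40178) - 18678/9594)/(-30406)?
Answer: 101880619/1953421976532 ≈ 5.2155e-5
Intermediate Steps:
(-14505/(-40178) - 18678/9594)/(-30406) = (-14505*(-1/40178) - 18678*1/9594)*(-1/30406) = (14505/40178 - 3113/1599)*(-1/30406) = -101880619/64244622*(-1/30406) = 101880619/1953421976532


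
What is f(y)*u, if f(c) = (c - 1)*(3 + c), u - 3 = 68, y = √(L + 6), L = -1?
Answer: 142 + 142*√5 ≈ 459.52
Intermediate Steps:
y = √5 (y = √(-1 + 6) = √5 ≈ 2.2361)
u = 71 (u = 3 + 68 = 71)
f(c) = (-1 + c)*(3 + c)
f(y)*u = (-3 + (√5)² + 2*√5)*71 = (-3 + 5 + 2*√5)*71 = (2 + 2*√5)*71 = 142 + 142*√5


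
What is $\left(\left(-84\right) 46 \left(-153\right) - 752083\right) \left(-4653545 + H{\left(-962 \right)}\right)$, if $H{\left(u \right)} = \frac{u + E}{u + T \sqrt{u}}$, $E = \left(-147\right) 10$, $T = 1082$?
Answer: $\frac{438628567820177129}{585843} - \frac{105843109696 i \sqrt{962}}{281790483} \approx 7.4871 \cdot 10^{11} - 11650.0 i$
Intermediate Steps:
$E = -1470$
$H{\left(u \right)} = \frac{-1470 + u}{u + 1082 \sqrt{u}}$ ($H{\left(u \right)} = \frac{u - 1470}{u + 1082 \sqrt{u}} = \frac{-1470 + u}{u + 1082 \sqrt{u}}$)
$\left(\left(-84\right) 46 \left(-153\right) - 752083\right) \left(-4653545 + H{\left(-962 \right)}\right) = \left(\left(-84\right) 46 \left(-153\right) - 752083\right) \left(-4653545 + \frac{-1470 - 962}{-962 + 1082 \sqrt{-962}}\right) = \left(\left(-3864\right) \left(-153\right) - 752083\right) \left(-4653545 + \frac{1}{-962 + 1082 i \sqrt{962}} \left(-2432\right)\right) = \left(591192 - 752083\right) \left(-4653545 + \frac{1}{-962 + 1082 i \sqrt{962}} \left(-2432\right)\right) = - 160891 \left(-4653545 - \frac{2432}{-962 + 1082 i \sqrt{962}}\right) = 748713508595 + \frac{391286912}{-962 + 1082 i \sqrt{962}}$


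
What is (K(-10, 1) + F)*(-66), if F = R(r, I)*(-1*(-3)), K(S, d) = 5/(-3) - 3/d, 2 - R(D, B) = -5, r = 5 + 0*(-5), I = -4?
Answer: -1078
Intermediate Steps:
r = 5 (r = 5 + 0 = 5)
R(D, B) = 7 (R(D, B) = 2 - 1*(-5) = 2 + 5 = 7)
K(S, d) = -5/3 - 3/d (K(S, d) = 5*(-⅓) - 3/d = -5/3 - 3/d)
F = 21 (F = 7*(-1*(-3)) = 7*3 = 21)
(K(-10, 1) + F)*(-66) = ((-5/3 - 3/1) + 21)*(-66) = ((-5/3 - 3*1) + 21)*(-66) = ((-5/3 - 3) + 21)*(-66) = (-14/3 + 21)*(-66) = (49/3)*(-66) = -1078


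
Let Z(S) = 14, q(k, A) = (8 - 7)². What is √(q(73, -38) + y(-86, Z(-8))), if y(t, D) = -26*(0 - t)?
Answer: I*√2235 ≈ 47.276*I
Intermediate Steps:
q(k, A) = 1 (q(k, A) = 1² = 1)
y(t, D) = 26*t (y(t, D) = -(-26)*t = 26*t)
√(q(73, -38) + y(-86, Z(-8))) = √(1 + 26*(-86)) = √(1 - 2236) = √(-2235) = I*√2235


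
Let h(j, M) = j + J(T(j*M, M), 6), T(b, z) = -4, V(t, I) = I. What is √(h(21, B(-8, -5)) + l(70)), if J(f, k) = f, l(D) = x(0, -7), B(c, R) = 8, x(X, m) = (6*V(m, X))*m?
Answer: √17 ≈ 4.1231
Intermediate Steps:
x(X, m) = 6*X*m (x(X, m) = (6*X)*m = 6*X*m)
l(D) = 0 (l(D) = 6*0*(-7) = 0)
h(j, M) = -4 + j (h(j, M) = j - 4 = -4 + j)
√(h(21, B(-8, -5)) + l(70)) = √((-4 + 21) + 0) = √(17 + 0) = √17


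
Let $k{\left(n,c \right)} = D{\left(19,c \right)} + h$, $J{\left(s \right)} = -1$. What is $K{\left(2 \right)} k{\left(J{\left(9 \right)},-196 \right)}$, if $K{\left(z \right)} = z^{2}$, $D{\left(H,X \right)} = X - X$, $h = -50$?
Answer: $-200$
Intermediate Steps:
$D{\left(H,X \right)} = 0$
$k{\left(n,c \right)} = -50$ ($k{\left(n,c \right)} = 0 - 50 = -50$)
$K{\left(2 \right)} k{\left(J{\left(9 \right)},-196 \right)} = 2^{2} \left(-50\right) = 4 \left(-50\right) = -200$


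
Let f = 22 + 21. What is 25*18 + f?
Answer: 493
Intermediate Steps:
f = 43
25*18 + f = 25*18 + 43 = 450 + 43 = 493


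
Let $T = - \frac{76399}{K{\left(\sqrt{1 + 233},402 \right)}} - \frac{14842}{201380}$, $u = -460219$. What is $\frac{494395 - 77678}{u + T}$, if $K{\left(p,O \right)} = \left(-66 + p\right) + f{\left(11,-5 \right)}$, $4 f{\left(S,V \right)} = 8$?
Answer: $- \frac{3744246188453633979605930}{4123739404086627074925701} - \frac{484164377219822574450 \sqrt{26}}{4123739404086627074925701} \approx -0.90857$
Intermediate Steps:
$f{\left(S,V \right)} = 2$ ($f{\left(S,V \right)} = \frac{1}{4} \cdot 8 = 2$)
$K{\left(p,O \right)} = -64 + p$ ($K{\left(p,O \right)} = \left(-66 + p\right) + 2 = -64 + p$)
$T = - \frac{7421}{100690} - \frac{76399}{-64 + 3 \sqrt{26}}$ ($T = - \frac{76399}{-64 + \sqrt{1 + 233}} - \frac{14842}{201380} = - \frac{76399}{-64 + \sqrt{234}} - \frac{7421}{100690} = - \frac{76399}{-64 + 3 \sqrt{26}} - \frac{7421}{100690} = - \frac{7421}{100690} - \frac{76399}{-64 + 3 \sqrt{26}} \approx 1568.6$)
$\frac{494395 - 77678}{u + T} = \frac{494395 - 77678}{-460219 + \left(\frac{246149359969}{194432390} + \frac{229197 \sqrt{26}}{3862}\right)} = \frac{416717}{- \frac{89235330733441}{194432390} + \frac{229197 \sqrt{26}}{3862}}$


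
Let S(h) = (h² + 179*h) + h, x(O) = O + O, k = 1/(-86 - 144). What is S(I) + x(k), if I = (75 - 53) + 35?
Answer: 1553534/115 ≈ 13509.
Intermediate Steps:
k = -1/230 (k = 1/(-230) = -1/230 ≈ -0.0043478)
x(O) = 2*O
I = 57 (I = 22 + 35 = 57)
S(h) = h² + 180*h
S(I) + x(k) = 57*(180 + 57) + 2*(-1/230) = 57*237 - 1/115 = 13509 - 1/115 = 1553534/115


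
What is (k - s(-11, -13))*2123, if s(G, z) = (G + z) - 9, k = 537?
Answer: 1210110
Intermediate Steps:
s(G, z) = -9 + G + z
(k - s(-11, -13))*2123 = (537 - (-9 - 11 - 13))*2123 = (537 - 1*(-33))*2123 = (537 + 33)*2123 = 570*2123 = 1210110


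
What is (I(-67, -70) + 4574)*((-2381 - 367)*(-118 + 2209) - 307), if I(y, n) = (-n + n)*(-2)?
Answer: -26283919250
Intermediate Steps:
I(y, n) = 0 (I(y, n) = 0*(-2) = 0)
(I(-67, -70) + 4574)*((-2381 - 367)*(-118 + 2209) - 307) = (0 + 4574)*((-2381 - 367)*(-118 + 2209) - 307) = 4574*(-2748*2091 - 307) = 4574*(-5746068 - 307) = 4574*(-5746375) = -26283919250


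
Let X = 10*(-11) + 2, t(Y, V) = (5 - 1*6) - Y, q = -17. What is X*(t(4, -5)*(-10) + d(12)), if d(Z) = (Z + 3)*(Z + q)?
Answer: 2700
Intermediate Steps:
d(Z) = (-17 + Z)*(3 + Z) (d(Z) = (Z + 3)*(Z - 17) = (3 + Z)*(-17 + Z) = (-17 + Z)*(3 + Z))
t(Y, V) = -1 - Y (t(Y, V) = (5 - 6) - Y = -1 - Y)
X = -108 (X = -110 + 2 = -108)
X*(t(4, -5)*(-10) + d(12)) = -108*((-1 - 1*4)*(-10) + (-51 + 12² - 14*12)) = -108*((-1 - 4)*(-10) + (-51 + 144 - 168)) = -108*(-5*(-10) - 75) = -108*(50 - 75) = -108*(-25) = 2700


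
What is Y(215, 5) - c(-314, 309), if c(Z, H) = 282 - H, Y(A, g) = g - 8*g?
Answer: -8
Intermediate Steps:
Y(A, g) = -7*g
Y(215, 5) - c(-314, 309) = -7*5 - (282 - 1*309) = -35 - (282 - 309) = -35 - 1*(-27) = -35 + 27 = -8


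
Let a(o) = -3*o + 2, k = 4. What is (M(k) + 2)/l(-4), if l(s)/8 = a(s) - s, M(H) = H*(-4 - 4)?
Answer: -5/24 ≈ -0.20833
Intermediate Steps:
a(o) = 2 - 3*o
M(H) = -8*H (M(H) = H*(-8) = -8*H)
l(s) = 16 - 32*s (l(s) = 8*((2 - 3*s) - s) = 8*(2 - 4*s) = 16 - 32*s)
(M(k) + 2)/l(-4) = (-8*4 + 2)/(16 - 32*(-4)) = (-32 + 2)/(16 + 128) = -30/144 = (1/144)*(-30) = -5/24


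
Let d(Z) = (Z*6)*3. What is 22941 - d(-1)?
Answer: 22959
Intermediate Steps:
d(Z) = 18*Z (d(Z) = (6*Z)*3 = 18*Z)
22941 - d(-1) = 22941 - 18*(-1) = 22941 - 1*(-18) = 22941 + 18 = 22959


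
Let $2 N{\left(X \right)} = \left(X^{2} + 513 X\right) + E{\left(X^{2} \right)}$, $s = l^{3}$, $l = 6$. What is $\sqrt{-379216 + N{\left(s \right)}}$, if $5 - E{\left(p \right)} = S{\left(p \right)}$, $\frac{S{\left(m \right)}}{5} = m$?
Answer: $\frac{i \sqrt{1668486}}{2} \approx 645.85 i$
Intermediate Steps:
$S{\left(m \right)} = 5 m$
$E{\left(p \right)} = 5 - 5 p$
$s = 216$ ($s = 6^{3} = 216$)
$N{\left(X \right)} = \frac{5}{2} - 2 X^{2} + \frac{513 X}{2}$ ($N{\left(X \right)} = \frac{\left(X^{2} + 513 X\right) - \left(-5 + 5 X^{2}\right)}{2} = \frac{5 - 4 X^{2} + 513 X}{2} = \frac{5}{2} - 2 X^{2} + \frac{513 X}{2}$)
$\sqrt{-379216 + N{\left(s \right)}} = \sqrt{-379216 + \left(\frac{5}{2} - 2 \cdot 216^{2} + \frac{513}{2} \cdot 216\right)} = \sqrt{-379216 + \left(\frac{5}{2} - 93312 + 55404\right)} = \sqrt{-379216 - \frac{75811}{2}} = \sqrt{- \frac{834243}{2}} = \frac{i \sqrt{1668486}}{2}$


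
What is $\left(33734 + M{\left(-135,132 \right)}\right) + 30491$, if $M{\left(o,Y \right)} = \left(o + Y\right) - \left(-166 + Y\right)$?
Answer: $64256$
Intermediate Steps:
$M{\left(o,Y \right)} = 166 + o$ ($M{\left(o,Y \right)} = \left(Y + o\right) - \left(-166 + Y\right) = 166 + o$)
$\left(33734 + M{\left(-135,132 \right)}\right) + 30491 = \left(33734 + \left(166 - 135\right)\right) + 30491 = \left(33734 + 31\right) + 30491 = 33765 + 30491 = 64256$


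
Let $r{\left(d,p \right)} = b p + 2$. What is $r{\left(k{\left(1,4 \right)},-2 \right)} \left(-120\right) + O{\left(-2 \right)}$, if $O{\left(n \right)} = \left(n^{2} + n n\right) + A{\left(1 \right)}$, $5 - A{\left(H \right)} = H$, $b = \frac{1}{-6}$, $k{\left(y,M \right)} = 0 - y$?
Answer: $-268$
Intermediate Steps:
$k{\left(y,M \right)} = - y$
$b = - \frac{1}{6} \approx -0.16667$
$A{\left(H \right)} = 5 - H$
$O{\left(n \right)} = 4 + 2 n^{2}$ ($O{\left(n \right)} = \left(n^{2} + n n\right) + \left(5 - 1\right) = \left(n^{2} + n^{2}\right) + \left(5 - 1\right) = 2 n^{2} + 4 = 4 + 2 n^{2}$)
$r{\left(d,p \right)} = 2 - \frac{p}{6}$ ($r{\left(d,p \right)} = - \frac{p}{6} + 2 = 2 - \frac{p}{6}$)
$r{\left(k{\left(1,4 \right)},-2 \right)} \left(-120\right) + O{\left(-2 \right)} = \left(2 - - \frac{1}{3}\right) \left(-120\right) + \left(4 + 2 \left(-2\right)^{2}\right) = \left(2 + \frac{1}{3}\right) \left(-120\right) + \left(4 + 2 \cdot 4\right) = \frac{7}{3} \left(-120\right) + \left(4 + 8\right) = -280 + 12 = -268$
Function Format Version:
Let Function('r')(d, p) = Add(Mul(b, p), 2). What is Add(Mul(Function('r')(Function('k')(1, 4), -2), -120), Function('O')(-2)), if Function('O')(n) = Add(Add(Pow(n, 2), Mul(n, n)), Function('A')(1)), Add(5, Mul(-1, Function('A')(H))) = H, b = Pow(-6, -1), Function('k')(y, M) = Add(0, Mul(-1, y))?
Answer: -268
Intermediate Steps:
Function('k')(y, M) = Mul(-1, y)
b = Rational(-1, 6) ≈ -0.16667
Function('A')(H) = Add(5, Mul(-1, H))
Function('O')(n) = Add(4, Mul(2, Pow(n, 2))) (Function('O')(n) = Add(Add(Pow(n, 2), Mul(n, n)), Add(5, Mul(-1, 1))) = Add(Add(Pow(n, 2), Pow(n, 2)), Add(5, -1)) = Add(Mul(2, Pow(n, 2)), 4) = Add(4, Mul(2, Pow(n, 2))))
Function('r')(d, p) = Add(2, Mul(Rational(-1, 6), p)) (Function('r')(d, p) = Add(Mul(Rational(-1, 6), p), 2) = Add(2, Mul(Rational(-1, 6), p)))
Add(Mul(Function('r')(Function('k')(1, 4), -2), -120), Function('O')(-2)) = Add(Mul(Add(2, Mul(Rational(-1, 6), -2)), -120), Add(4, Mul(2, Pow(-2, 2)))) = Add(Mul(Add(2, Rational(1, 3)), -120), Add(4, Mul(2, 4))) = Add(Mul(Rational(7, 3), -120), Add(4, 8)) = Add(-280, 12) = -268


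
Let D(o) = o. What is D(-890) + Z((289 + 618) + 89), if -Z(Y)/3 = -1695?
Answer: 4195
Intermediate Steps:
Z(Y) = 5085 (Z(Y) = -3*(-1695) = 5085)
D(-890) + Z((289 + 618) + 89) = -890 + 5085 = 4195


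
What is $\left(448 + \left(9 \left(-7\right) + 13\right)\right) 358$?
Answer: $142484$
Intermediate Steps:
$\left(448 + \left(9 \left(-7\right) + 13\right)\right) 358 = \left(448 + \left(-63 + 13\right)\right) 358 = \left(448 - 50\right) 358 = 398 \cdot 358 = 142484$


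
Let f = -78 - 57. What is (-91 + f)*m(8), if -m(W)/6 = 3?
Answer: 4068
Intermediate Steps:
f = -135
m(W) = -18 (m(W) = -6*3 = -18)
(-91 + f)*m(8) = (-91 - 135)*(-18) = -226*(-18) = 4068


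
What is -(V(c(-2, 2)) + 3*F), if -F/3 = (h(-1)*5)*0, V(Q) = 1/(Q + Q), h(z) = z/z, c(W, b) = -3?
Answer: 1/6 ≈ 0.16667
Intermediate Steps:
h(z) = 1
V(Q) = 1/(2*Q)
F = 0 (F = -3*1*5*0 = -15*0 = -3*0 = 0)
-(V(c(-2, 2)) + 3*F) = -((1/2)/(-3) + 3*0) = -((1/2)*(-1/3) + 0) = -(-1/6 + 0) = -1*(-1/6) = 1/6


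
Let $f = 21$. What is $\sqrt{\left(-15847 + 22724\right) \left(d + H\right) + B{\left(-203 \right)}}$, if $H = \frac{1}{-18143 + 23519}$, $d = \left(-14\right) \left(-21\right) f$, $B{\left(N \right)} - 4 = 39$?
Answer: $\frac{\sqrt{4793410878753}}{336} \approx 6516.0$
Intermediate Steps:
$B{\left(N \right)} = 43$ ($B{\left(N \right)} = 4 + 39 = 43$)
$d = 6174$ ($d = \left(-14\right) \left(-21\right) 21 = 294 \cdot 21 = 6174$)
$H = \frac{1}{5376} \approx 0.00018601$
$\sqrt{\left(-15847 + 22724\right) \left(d + H\right) + B{\left(-203 \right)}} = \sqrt{\left(-15847 + 22724\right) \left(6174 + \frac{1}{5376}\right) + 43} = \sqrt{6877 \cdot \frac{33191425}{5376} + 43} = \sqrt{\frac{228257429725}{5376} + 43} = \sqrt{\frac{228257660893}{5376}} = \frac{\sqrt{4793410878753}}{336}$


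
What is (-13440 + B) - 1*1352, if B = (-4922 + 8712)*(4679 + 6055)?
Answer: 40667068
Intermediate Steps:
B = 40681860 (B = 3790*10734 = 40681860)
(-13440 + B) - 1*1352 = (-13440 + 40681860) - 1*1352 = 40668420 - 1352 = 40667068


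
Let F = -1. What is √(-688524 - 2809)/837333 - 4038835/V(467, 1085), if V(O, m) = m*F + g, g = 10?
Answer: 807767/215 + I*√691333/837333 ≈ 3757.1 + 0.00099299*I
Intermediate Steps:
V(O, m) = 10 - m (V(O, m) = m*(-1) + 10 = -m + 10 = 10 - m)
√(-688524 - 2809)/837333 - 4038835/V(467, 1085) = √(-688524 - 2809)/837333 - 4038835/(10 - 1*1085) = √(-691333)*(1/837333) - 4038835/(10 - 1085) = (I*√691333)*(1/837333) - 4038835/(-1075) = I*√691333/837333 - 4038835*(-1/1075) = I*√691333/837333 + 807767/215 = 807767/215 + I*√691333/837333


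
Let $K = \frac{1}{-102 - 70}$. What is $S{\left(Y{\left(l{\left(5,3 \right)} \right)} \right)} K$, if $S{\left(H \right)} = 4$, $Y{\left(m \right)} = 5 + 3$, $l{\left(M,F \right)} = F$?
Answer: $- \frac{1}{43} \approx -0.023256$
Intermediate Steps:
$Y{\left(m \right)} = 8$
$K = - \frac{1}{172}$ ($K = \frac{1}{-172} = - \frac{1}{172} \approx -0.005814$)
$S{\left(Y{\left(l{\left(5,3 \right)} \right)} \right)} K = 4 \left(- \frac{1}{172}\right) = - \frac{1}{43}$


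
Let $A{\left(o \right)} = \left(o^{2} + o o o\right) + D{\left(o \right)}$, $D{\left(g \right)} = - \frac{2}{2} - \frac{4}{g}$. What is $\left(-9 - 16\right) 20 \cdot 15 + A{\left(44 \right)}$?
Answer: $\frac{875808}{11} \approx 79619.0$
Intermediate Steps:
$D{\left(g \right)} = -1 - \frac{4}{g}$ ($D{\left(g \right)} = \left(-2\right) \frac{1}{2} - \frac{4}{g} = -1 - \frac{4}{g}$)
$A{\left(o \right)} = o^{2} + o^{3} + \frac{-4 - o}{o}$ ($A{\left(o \right)} = \left(o^{2} + o o o\right) + \frac{-4 - o}{o} = \left(o^{2} + o^{2} o\right) + \frac{-4 - o}{o} = \left(o^{2} + o^{3}\right) + \frac{-4 - o}{o} = o^{2} + o^{3} + \frac{-4 - o}{o}$)
$\left(-9 - 16\right) 20 \cdot 15 + A{\left(44 \right)} = \left(-9 - 16\right) 20 \cdot 15 + \frac{-4 - 44 + 44^{3} \left(1 + 44\right)}{44} = \left(-25\right) 20 \cdot 15 + \frac{-4 - 44 + 85184 \cdot 45}{44} = \left(-500\right) 15 + \frac{-4 - 44 + 3833280}{44} = -7500 + \frac{1}{44} \cdot 3833232 = -7500 + \frac{958308}{11} = \frac{875808}{11}$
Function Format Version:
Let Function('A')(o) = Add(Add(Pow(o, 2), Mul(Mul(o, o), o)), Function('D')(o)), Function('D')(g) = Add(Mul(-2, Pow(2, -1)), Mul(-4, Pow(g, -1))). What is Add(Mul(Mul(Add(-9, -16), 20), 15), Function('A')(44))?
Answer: Rational(875808, 11) ≈ 79619.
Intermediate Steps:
Function('D')(g) = Add(-1, Mul(-4, Pow(g, -1))) (Function('D')(g) = Add(Mul(-2, Rational(1, 2)), Mul(-4, Pow(g, -1))) = Add(-1, Mul(-4, Pow(g, -1))))
Function('A')(o) = Add(Pow(o, 2), Pow(o, 3), Mul(Pow(o, -1), Add(-4, Mul(-1, o)))) (Function('A')(o) = Add(Add(Pow(o, 2), Mul(Mul(o, o), o)), Mul(Pow(o, -1), Add(-4, Mul(-1, o)))) = Add(Add(Pow(o, 2), Mul(Pow(o, 2), o)), Mul(Pow(o, -1), Add(-4, Mul(-1, o)))) = Add(Add(Pow(o, 2), Pow(o, 3)), Mul(Pow(o, -1), Add(-4, Mul(-1, o)))) = Add(Pow(o, 2), Pow(o, 3), Mul(Pow(o, -1), Add(-4, Mul(-1, o)))))
Add(Mul(Mul(Add(-9, -16), 20), 15), Function('A')(44)) = Add(Mul(Mul(Add(-9, -16), 20), 15), Mul(Pow(44, -1), Add(-4, Mul(-1, 44), Mul(Pow(44, 3), Add(1, 44))))) = Add(Mul(Mul(-25, 20), 15), Mul(Rational(1, 44), Add(-4, -44, Mul(85184, 45)))) = Add(Mul(-500, 15), Mul(Rational(1, 44), Add(-4, -44, 3833280))) = Add(-7500, Mul(Rational(1, 44), 3833232)) = Add(-7500, Rational(958308, 11)) = Rational(875808, 11)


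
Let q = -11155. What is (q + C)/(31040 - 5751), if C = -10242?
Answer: -21397/25289 ≈ -0.84610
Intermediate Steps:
(q + C)/(31040 - 5751) = (-11155 - 10242)/(31040 - 5751) = -21397/25289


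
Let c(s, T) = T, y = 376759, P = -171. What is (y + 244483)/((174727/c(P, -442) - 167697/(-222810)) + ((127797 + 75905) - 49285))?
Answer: 2549215294535/632018386731 ≈ 4.0334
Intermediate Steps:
(y + 244483)/((174727/c(P, -442) - 167697/(-222810)) + ((127797 + 75905) - 49285)) = (376759 + 244483)/((174727/(-442) - 167697/(-222810)) + ((127797 + 75905) - 49285)) = 621242/((174727*(-1/442) - 167697*(-1/222810)) + (203702 - 49285)) = 621242/((-174727/442 + 55899/74270) + 154417) = 621242/(-3238066733/8206835 + 154417) = 621242/(1264036773462/8206835) = 621242*(8206835/1264036773462) = 2549215294535/632018386731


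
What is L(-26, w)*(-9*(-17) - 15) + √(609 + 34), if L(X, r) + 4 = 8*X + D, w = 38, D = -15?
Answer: -31326 + √643 ≈ -31301.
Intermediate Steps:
L(X, r) = -19 + 8*X (L(X, r) = -4 + (8*X - 15) = -4 + (-15 + 8*X) = -19 + 8*X)
L(-26, w)*(-9*(-17) - 15) + √(609 + 34) = (-19 + 8*(-26))*(-9*(-17) - 15) + √(609 + 34) = (-19 - 208)*(153 - 15) + √643 = -227*138 + √643 = -31326 + √643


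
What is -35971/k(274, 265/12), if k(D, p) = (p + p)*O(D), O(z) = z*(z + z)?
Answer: -107913/19895140 ≈ -0.0054241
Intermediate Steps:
O(z) = 2*z² (O(z) = z*(2*z) = 2*z²)
k(D, p) = 4*p*D² (k(D, p) = (p + p)*(2*D²) = (2*p)*(2*D²) = 4*p*D²)
-35971/k(274, 265/12) = -35971/(4*(265/12)*274²) = -35971/(4*(265*(1/12))*75076) = -35971/(4*(265/12)*75076) = -35971/19895140/3 = -35971*3/19895140 = -107913/19895140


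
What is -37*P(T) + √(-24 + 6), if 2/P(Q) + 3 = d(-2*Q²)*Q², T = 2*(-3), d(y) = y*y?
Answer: -74/186621 + 3*I*√2 ≈ -0.00039653 + 4.2426*I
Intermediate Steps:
d(y) = y²
T = -6
P(Q) = 2/(-3 + 4*Q⁶) (P(Q) = 2/(-3 + (-2*Q²)²*Q²) = 2/(-3 + (4*Q⁴)*Q²) = 2/(-3 + 4*Q⁶))
-37*P(T) + √(-24 + 6) = -74/(-3 + 4*(-6)⁶) + √(-24 + 6) = -74/(-3 + 4*46656) + √(-18) = -74/(-3 + 186624) + 3*I*√2 = -74/186621 + 3*I*√2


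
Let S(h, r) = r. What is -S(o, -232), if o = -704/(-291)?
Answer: 232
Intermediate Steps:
o = 704/291 (o = -704*(-1/291) = 704/291 ≈ 2.4192)
-S(o, -232) = -1*(-232) = 232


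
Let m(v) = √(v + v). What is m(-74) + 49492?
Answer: 49492 + 2*I*√37 ≈ 49492.0 + 12.166*I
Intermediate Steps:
m(v) = √2*√v (m(v) = √(2*v) = √2*√v)
m(-74) + 49492 = √2*√(-74) + 49492 = √2*(I*√74) + 49492 = 2*I*√37 + 49492 = 49492 + 2*I*√37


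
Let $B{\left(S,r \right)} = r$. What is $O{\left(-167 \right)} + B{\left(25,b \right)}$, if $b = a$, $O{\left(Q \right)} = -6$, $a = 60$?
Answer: $54$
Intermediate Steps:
$b = 60$
$O{\left(-167 \right)} + B{\left(25,b \right)} = -6 + 60 = 54$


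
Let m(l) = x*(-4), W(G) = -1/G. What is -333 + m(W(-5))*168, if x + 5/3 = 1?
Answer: 115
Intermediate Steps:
x = -2/3 (x = -5/3 + 1 = -2/3 ≈ -0.66667)
m(l) = 8/3 (m(l) = -2/3*(-4) = 8/3)
-333 + m(W(-5))*168 = -333 + (8/3)*168 = -333 + 448 = 115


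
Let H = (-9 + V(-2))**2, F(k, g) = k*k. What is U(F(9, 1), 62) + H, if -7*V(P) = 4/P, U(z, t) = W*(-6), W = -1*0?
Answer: 3721/49 ≈ 75.939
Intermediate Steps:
W = 0
F(k, g) = k**2
U(z, t) = 0 (U(z, t) = 0*(-6) = 0)
V(P) = -4/(7*P)
H = 3721/49 (H = (-9 - 4/7/(-2))**2 = (-9 - 4/7*(-1/2))**2 = (-9 + 2/7)**2 = (-61/7)**2 = 3721/49 ≈ 75.939)
U(F(9, 1), 62) + H = 0 + 3721/49 = 3721/49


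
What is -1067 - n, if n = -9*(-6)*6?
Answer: -1391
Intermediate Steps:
n = 324 (n = 54*6 = 324)
-1067 - n = -1067 - 1*324 = -1067 - 324 = -1391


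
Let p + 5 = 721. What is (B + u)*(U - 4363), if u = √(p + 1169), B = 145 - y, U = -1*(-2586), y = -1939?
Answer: -3703268 - 1777*√1885 ≈ -3.7804e+6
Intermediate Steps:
U = 2586
p = 716 (p = -5 + 721 = 716)
B = 2084 (B = 145 - 1*(-1939) = 145 + 1939 = 2084)
u = √1885 (u = √(716 + 1169) = √1885 ≈ 43.417)
(B + u)*(U - 4363) = (2084 + √1885)*(2586 - 4363) = (2084 + √1885)*(-1777) = -3703268 - 1777*√1885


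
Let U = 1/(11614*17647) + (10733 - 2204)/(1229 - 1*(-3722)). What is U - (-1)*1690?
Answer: 1716622521428453/1014718629358 ≈ 1691.7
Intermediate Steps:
U = 1748037813433/1014718629358 (U = (1/11614)*(1/17647) + 8529/(1229 + 3722) = 1/204952258 + 8529/4951 = 1748037813433/1014718629358 ≈ 1.7227)
U - (-1)*1690 = 1748037813433/1014718629358 - (-1)*1690 = 1748037813433/1014718629358 - 1*(-1690) = 1748037813433/1014718629358 + 1690 = 1716622521428453/1014718629358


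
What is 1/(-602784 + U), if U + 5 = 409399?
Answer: -1/193390 ≈ -5.1709e-6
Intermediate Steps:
U = 409394 (U = -5 + 409399 = 409394)
1/(-602784 + U) = 1/(-602784 + 409394) = 1/(-193390) = -1/193390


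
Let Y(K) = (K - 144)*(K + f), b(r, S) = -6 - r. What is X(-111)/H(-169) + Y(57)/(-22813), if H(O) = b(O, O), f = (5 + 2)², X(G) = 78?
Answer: 3282600/3718519 ≈ 0.88277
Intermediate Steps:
f = 49 (f = 7² = 49)
Y(K) = (-144 + K)*(49 + K) (Y(K) = (K - 144)*(K + 49) = (-144 + K)*(49 + K))
H(O) = -6 - O
X(-111)/H(-169) + Y(57)/(-22813) = 78/(-6 - 1*(-169)) + (-7056 + 57² - 95*57)/(-22813) = 78/(-6 + 169) + (-7056 + 3249 - 5415)*(-1/22813) = 78/163 - 9222*(-1/22813) = 78*(1/163) + 9222/22813 = 78/163 + 9222/22813 = 3282600/3718519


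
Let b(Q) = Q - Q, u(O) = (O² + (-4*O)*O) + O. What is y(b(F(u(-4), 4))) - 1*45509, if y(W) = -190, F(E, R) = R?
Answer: -45699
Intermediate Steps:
u(O) = O - 3*O² (u(O) = (O² - 4*O²) + O = -3*O² + O = O - 3*O²)
b(Q) = 0
y(b(F(u(-4), 4))) - 1*45509 = -190 - 1*45509 = -190 - 45509 = -45699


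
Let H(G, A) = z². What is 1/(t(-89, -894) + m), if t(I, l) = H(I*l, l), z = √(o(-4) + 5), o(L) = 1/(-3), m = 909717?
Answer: 3/2729165 ≈ 1.0992e-6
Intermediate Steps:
o(L) = -⅓
z = √42/3 (z = √(-⅓ + 5) = √(14/3) = √42/3 ≈ 2.1602)
H(G, A) = 14/3 (H(G, A) = (√42/3)² = 14/3)
t(I, l) = 14/3
1/(t(-89, -894) + m) = 1/(14/3 + 909717) = 1/(2729165/3) = 3/2729165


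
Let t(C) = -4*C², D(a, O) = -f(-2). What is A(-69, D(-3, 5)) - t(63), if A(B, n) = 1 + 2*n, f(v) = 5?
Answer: 15867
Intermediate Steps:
D(a, O) = -5 (D(a, O) = -1*5 = -5)
A(-69, D(-3, 5)) - t(63) = (1 + 2*(-5)) - (-4)*63² = (1 - 10) - (-4)*3969 = -9 - 1*(-15876) = -9 + 15876 = 15867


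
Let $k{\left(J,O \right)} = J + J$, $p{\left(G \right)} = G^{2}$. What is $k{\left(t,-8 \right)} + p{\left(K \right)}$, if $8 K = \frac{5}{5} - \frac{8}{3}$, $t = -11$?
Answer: $- \frac{12647}{576} \approx -21.957$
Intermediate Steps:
$K = - \frac{5}{24}$ ($K = \frac{\frac{5}{5} - \frac{8}{3}}{8} = \frac{5 \cdot \frac{1}{5} - \frac{8}{3}}{8} = \frac{1 - \frac{8}{3}}{8} = \frac{1}{8} \left(- \frac{5}{3}\right) = - \frac{5}{24} \approx -0.20833$)
$k{\left(J,O \right)} = 2 J$
$k{\left(t,-8 \right)} + p{\left(K \right)} = 2 \left(-11\right) + \left(- \frac{5}{24}\right)^{2} = -22 + \frac{25}{576} = - \frac{12647}{576}$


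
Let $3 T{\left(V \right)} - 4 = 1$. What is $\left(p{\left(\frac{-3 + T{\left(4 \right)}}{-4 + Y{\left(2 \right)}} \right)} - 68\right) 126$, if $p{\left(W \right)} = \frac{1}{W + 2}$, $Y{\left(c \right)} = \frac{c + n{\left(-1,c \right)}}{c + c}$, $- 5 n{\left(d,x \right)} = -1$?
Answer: $- \frac{2103255}{247} \approx -8515.2$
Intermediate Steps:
$n{\left(d,x \right)} = \frac{1}{5}$ ($n{\left(d,x \right)} = \left(- \frac{1}{5}\right) \left(-1\right) = \frac{1}{5}$)
$T{\left(V \right)} = \frac{5}{3}$ ($T{\left(V \right)} = \frac{4}{3} + \frac{1}{3} \cdot 1 = \frac{4}{3} + \frac{1}{3} = \frac{5}{3}$)
$Y{\left(c \right)} = \frac{\frac{1}{5} + c}{2 c}$ ($Y{\left(c \right)} = \frac{c + \frac{1}{5}}{c + c} = \frac{\frac{1}{5} + c}{2 c}$)
$p{\left(W \right)} = \frac{1}{2 + W}$
$\left(p{\left(\frac{-3 + T{\left(4 \right)}}{-4 + Y{\left(2 \right)}} \right)} - 68\right) 126 = \left(\frac{1}{2 + \frac{-3 + \frac{5}{3}}{-4 + \frac{1 + 5 \cdot 2}{10 \cdot 2}}} - 68\right) 126 = \left(\frac{1}{2 - \frac{4}{3 \left(-4 + \frac{1}{10} \cdot \frac{1}{2} \left(1 + 10\right)\right)}} - 68\right) 126 = \left(\frac{1}{2 - \frac{4}{3 \left(-4 + \frac{1}{10} \cdot \frac{1}{2} \cdot 11\right)}} - 68\right) 126 = \left(\frac{1}{2 - \frac{4}{3 \left(-4 + \frac{11}{20}\right)}} - 68\right) 126 = \left(\frac{1}{2 - \frac{4}{3 \left(- \frac{69}{20}\right)}} - 68\right) 126 = \left(\frac{1}{2 - - \frac{80}{207}} - 68\right) 126 = \left(\frac{1}{2 + \frac{80}{207}} - 68\right) 126 = \left(\frac{1}{\frac{494}{207}} - 68\right) 126 = \left(\frac{207}{494} - 68\right) 126 = \left(- \frac{33385}{494}\right) 126 = - \frac{2103255}{247}$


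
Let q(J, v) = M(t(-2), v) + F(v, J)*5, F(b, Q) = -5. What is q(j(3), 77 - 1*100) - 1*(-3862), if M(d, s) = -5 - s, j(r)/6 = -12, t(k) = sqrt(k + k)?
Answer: 3855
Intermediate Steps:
t(k) = sqrt(2)*sqrt(k) (t(k) = sqrt(2*k) = sqrt(2)*sqrt(k))
j(r) = -72 (j(r) = 6*(-12) = -72)
q(J, v) = -30 - v (q(J, v) = (-5 - v) - 5*5 = (-5 - v) - 25 = -30 - v)
q(j(3), 77 - 1*100) - 1*(-3862) = (-30 - (77 - 1*100)) - 1*(-3862) = (-30 - (77 - 100)) + 3862 = (-30 - 1*(-23)) + 3862 = (-30 + 23) + 3862 = -7 + 3862 = 3855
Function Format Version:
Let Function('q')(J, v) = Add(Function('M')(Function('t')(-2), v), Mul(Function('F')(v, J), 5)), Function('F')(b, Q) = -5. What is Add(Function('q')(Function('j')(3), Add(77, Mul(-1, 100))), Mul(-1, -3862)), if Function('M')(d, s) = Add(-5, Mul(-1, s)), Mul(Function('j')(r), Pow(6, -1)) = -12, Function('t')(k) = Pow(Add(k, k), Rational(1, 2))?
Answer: 3855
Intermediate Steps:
Function('t')(k) = Mul(Pow(2, Rational(1, 2)), Pow(k, Rational(1, 2))) (Function('t')(k) = Pow(Mul(2, k), Rational(1, 2)) = Mul(Pow(2, Rational(1, 2)), Pow(k, Rational(1, 2))))
Function('j')(r) = -72 (Function('j')(r) = Mul(6, -12) = -72)
Function('q')(J, v) = Add(-30, Mul(-1, v)) (Function('q')(J, v) = Add(Add(-5, Mul(-1, v)), Mul(-5, 5)) = Add(Add(-5, Mul(-1, v)), -25) = Add(-30, Mul(-1, v)))
Add(Function('q')(Function('j')(3), Add(77, Mul(-1, 100))), Mul(-1, -3862)) = Add(Add(-30, Mul(-1, Add(77, Mul(-1, 100)))), Mul(-1, -3862)) = Add(Add(-30, Mul(-1, Add(77, -100))), 3862) = Add(Add(-30, Mul(-1, -23)), 3862) = Add(Add(-30, 23), 3862) = Add(-7, 3862) = 3855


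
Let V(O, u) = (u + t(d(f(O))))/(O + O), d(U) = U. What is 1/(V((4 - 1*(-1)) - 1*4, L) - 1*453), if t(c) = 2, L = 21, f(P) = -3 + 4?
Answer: -2/883 ≈ -0.0022650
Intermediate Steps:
f(P) = 1
V(O, u) = (2 + u)/(2*O) (V(O, u) = (u + 2)/(O + O) = (2 + u)/((2*O)) = (2 + u)*(1/(2*O)) = (2 + u)/(2*O))
1/(V((4 - 1*(-1)) - 1*4, L) - 1*453) = 1/((2 + 21)/(2*((4 - 1*(-1)) - 1*4)) - 1*453) = 1/((½)*23/((4 + 1) - 4) - 453) = 1/((½)*23/(5 - 4) - 453) = 1/((½)*23/1 - 453) = 1/((½)*1*23 - 453) = 1/(23/2 - 453) = 1/(-883/2) = -2/883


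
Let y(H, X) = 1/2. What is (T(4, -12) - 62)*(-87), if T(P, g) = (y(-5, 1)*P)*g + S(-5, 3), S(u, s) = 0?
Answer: 7482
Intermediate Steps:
y(H, X) = ½
T(P, g) = P*g/2 (T(P, g) = (P/2)*g + 0 = P*g/2 + 0 = P*g/2)
(T(4, -12) - 62)*(-87) = ((½)*4*(-12) - 62)*(-87) = (-24 - 62)*(-87) = -86*(-87) = 7482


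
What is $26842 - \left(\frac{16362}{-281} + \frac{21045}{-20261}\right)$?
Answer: $\frac{153158083249}{5693341} \approx 26901.0$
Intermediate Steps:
$26842 - \left(\frac{16362}{-281} + \frac{21045}{-20261}\right) = 26842 - \left(16362 \left(- \frac{1}{281}\right) + 21045 \left(- \frac{1}{20261}\right)\right) = 26842 - \left(- \frac{16362}{281} - \frac{21045}{20261}\right) = 26842 - - \frac{337424127}{5693341} = 26842 + \frac{337424127}{5693341} = \frac{153158083249}{5693341}$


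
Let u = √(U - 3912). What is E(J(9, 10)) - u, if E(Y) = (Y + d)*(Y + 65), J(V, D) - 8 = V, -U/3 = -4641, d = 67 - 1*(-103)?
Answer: 15334 - √10011 ≈ 15234.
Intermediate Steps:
d = 170 (d = 67 + 103 = 170)
U = 13923 (U = -3*(-4641) = 13923)
J(V, D) = 8 + V
u = √10011 (u = √(13923 - 3912) = √10011 ≈ 100.05)
E(Y) = (65 + Y)*(170 + Y) (E(Y) = (Y + 170)*(Y + 65) = (170 + Y)*(65 + Y) = (65 + Y)*(170 + Y))
E(J(9, 10)) - u = (11050 + (8 + 9)² + 235*(8 + 9)) - √10011 = (11050 + 17² + 235*17) - √10011 = (11050 + 289 + 3995) - √10011 = 15334 - √10011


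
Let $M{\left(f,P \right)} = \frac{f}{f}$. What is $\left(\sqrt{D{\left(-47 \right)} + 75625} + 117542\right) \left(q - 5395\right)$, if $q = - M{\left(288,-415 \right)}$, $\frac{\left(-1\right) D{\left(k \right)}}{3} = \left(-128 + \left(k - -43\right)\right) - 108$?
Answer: $-634256632 - 5396 \sqrt{76345} \approx -6.3575 \cdot 10^{8}$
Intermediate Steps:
$M{\left(f,P \right)} = 1$
$D{\left(k \right)} = 579 - 3 k$ ($D{\left(k \right)} = - 3 \left(\left(-128 + \left(k - -43\right)\right) - 108\right) = - 3 \left(\left(-128 + \left(k + 43\right)\right) - 108\right) = - 3 \left(\left(-128 + \left(43 + k\right)\right) - 108\right) = - 3 \left(\left(-85 + k\right) - 108\right) = - 3 \left(-193 + k\right) = 579 - 3 k$)
$q = -1$ ($q = \left(-1\right) 1 = -1$)
$\left(\sqrt{D{\left(-47 \right)} + 75625} + 117542\right) \left(q - 5395\right) = \left(\sqrt{\left(579 - -141\right) + 75625} + 117542\right) \left(-1 - 5395\right) = \left(\sqrt{\left(579 + 141\right) + 75625} + 117542\right) \left(-5396\right) = \left(\sqrt{720 + 75625} + 117542\right) \left(-5396\right) = \left(\sqrt{76345} + 117542\right) \left(-5396\right) = \left(117542 + \sqrt{76345}\right) \left(-5396\right) = -634256632 - 5396 \sqrt{76345}$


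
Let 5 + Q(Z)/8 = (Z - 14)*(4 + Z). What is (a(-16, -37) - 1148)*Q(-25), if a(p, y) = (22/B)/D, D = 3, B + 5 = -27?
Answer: -22431805/3 ≈ -7.4773e+6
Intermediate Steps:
B = -32 (B = -5 - 27 = -32)
Q(Z) = -40 + 8*(-14 + Z)*(4 + Z) (Q(Z) = -40 + 8*((Z - 14)*(4 + Z)) = -40 + 8*((-14 + Z)*(4 + Z)) = -40 + 8*(-14 + Z)*(4 + Z))
a(p, y) = -11/48 (a(p, y) = (22/(-32))/3 = (22*(-1/32))*(⅓) = -11/16*⅓ = -11/48)
(a(-16, -37) - 1148)*Q(-25) = (-11/48 - 1148)*(-488 - 80*(-25) + 8*(-25)²) = -55115*(-488 + 2000 + 8*625)/48 = -55115*(-488 + 2000 + 5000)/48 = -55115/48*6512 = -22431805/3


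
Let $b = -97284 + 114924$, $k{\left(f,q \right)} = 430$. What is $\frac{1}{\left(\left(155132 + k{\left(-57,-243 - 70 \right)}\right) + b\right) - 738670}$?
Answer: $- \frac{1}{565468} \approx -1.7684 \cdot 10^{-6}$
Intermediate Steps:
$b = 17640$
$\frac{1}{\left(\left(155132 + k{\left(-57,-243 - 70 \right)}\right) + b\right) - 738670} = \frac{1}{\left(\left(155132 + 430\right) + 17640\right) - 738670} = \frac{1}{\left(155562 + 17640\right) - 738670} = \frac{1}{173202 - 738670} = \frac{1}{-565468} = - \frac{1}{565468}$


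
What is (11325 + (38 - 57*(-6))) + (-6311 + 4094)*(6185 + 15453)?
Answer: -47959741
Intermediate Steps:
(11325 + (38 - 57*(-6))) + (-6311 + 4094)*(6185 + 15453) = (11325 + (38 + 342)) - 2217*21638 = (11325 + 380) - 47971446 = 11705 - 47971446 = -47959741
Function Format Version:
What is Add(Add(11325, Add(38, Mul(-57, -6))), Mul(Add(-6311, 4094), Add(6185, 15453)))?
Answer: -47959741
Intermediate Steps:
Add(Add(11325, Add(38, Mul(-57, -6))), Mul(Add(-6311, 4094), Add(6185, 15453))) = Add(Add(11325, Add(38, 342)), Mul(-2217, 21638)) = Add(Add(11325, 380), -47971446) = Add(11705, -47971446) = -47959741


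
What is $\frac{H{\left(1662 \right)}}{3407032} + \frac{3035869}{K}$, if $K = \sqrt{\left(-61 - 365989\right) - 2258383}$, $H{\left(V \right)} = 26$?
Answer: $\frac{13}{1703516} - \frac{3035869 i \sqrt{2624433}}{2624433} \approx 7.6313 \cdot 10^{-6} - 1874.0 i$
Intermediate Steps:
$K = i \sqrt{2624433}$ ($K = \sqrt{\left(-61 - 365989\right) - 2258383} = \sqrt{-366050 - 2258383} = \sqrt{-2624433} = i \sqrt{2624433} \approx 1620.0 i$)
$\frac{H{\left(1662 \right)}}{3407032} + \frac{3035869}{K} = \frac{26}{3407032} + \frac{3035869}{i \sqrt{2624433}} = 26 \cdot \frac{1}{3407032} + 3035869 \left(- \frac{i \sqrt{2624433}}{2624433}\right) = \frac{13}{1703516} - \frac{3035869 i \sqrt{2624433}}{2624433}$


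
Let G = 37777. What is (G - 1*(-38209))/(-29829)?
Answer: -75986/29829 ≈ -2.5474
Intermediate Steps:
(G - 1*(-38209))/(-29829) = (37777 - 1*(-38209))/(-29829) = (37777 + 38209)*(-1/29829) = 75986*(-1/29829) = -75986/29829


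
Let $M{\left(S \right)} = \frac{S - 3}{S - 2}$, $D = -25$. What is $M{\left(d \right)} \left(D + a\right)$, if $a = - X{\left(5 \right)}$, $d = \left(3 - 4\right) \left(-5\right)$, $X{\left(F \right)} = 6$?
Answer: $- \frac{62}{3} \approx -20.667$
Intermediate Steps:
$d = 5$ ($d = \left(-1\right) \left(-5\right) = 5$)
$a = -6$ ($a = \left(-1\right) 6 = -6$)
$M{\left(S \right)} = \frac{-3 + S}{-2 + S}$
$M{\left(d \right)} \left(D + a\right) = \frac{-3 + 5}{-2 + 5} \left(-25 - 6\right) = \frac{1}{3} \cdot 2 \left(-31\right) = \frac{2}{3} \left(-31\right) = - \frac{62}{3}$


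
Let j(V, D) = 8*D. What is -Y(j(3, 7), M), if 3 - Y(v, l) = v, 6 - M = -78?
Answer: 53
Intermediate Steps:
M = 84 (M = 6 - 1*(-78) = 6 + 78 = 84)
Y(v, l) = 3 - v
-Y(j(3, 7), M) = -(3 - 8*7) = -(3 - 1*56) = -(3 - 56) = -1*(-53) = 53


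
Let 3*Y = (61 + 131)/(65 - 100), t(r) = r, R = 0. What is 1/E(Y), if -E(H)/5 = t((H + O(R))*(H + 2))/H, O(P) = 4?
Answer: 56/57 ≈ 0.98246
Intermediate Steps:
Y = -64/35 (Y = ((61 + 131)/(65 - 100))/3 = (192/(-35))/3 = (192*(-1/35))/3 = (⅓)*(-192/35) = -64/35 ≈ -1.8286)
E(H) = -5*(2 + H)*(4 + H)/H (E(H) = -5*(H + 4)*(H + 2)/H = -5*(4 + H)*(2 + H)/H = -5*(2 + H)*(4 + H)/H)
1/E(Y) = 1/(-30 - 40/(-64/35) - 5*(-64/35)) = 1/(-30 - 40*(-35/64) + 64/7) = 1/(-30 + 175/8 + 64/7) = 1/(57/56) = 56/57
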